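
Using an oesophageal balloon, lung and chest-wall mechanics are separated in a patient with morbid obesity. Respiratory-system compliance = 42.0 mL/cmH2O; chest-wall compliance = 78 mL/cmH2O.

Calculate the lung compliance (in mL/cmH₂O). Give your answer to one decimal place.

91.0

1/CL = 1/Crs − 1/Ccw.
1/CL = 1/42.0 − 1/78 = 0.01099.
CL = 90.992 mL/cmH2O.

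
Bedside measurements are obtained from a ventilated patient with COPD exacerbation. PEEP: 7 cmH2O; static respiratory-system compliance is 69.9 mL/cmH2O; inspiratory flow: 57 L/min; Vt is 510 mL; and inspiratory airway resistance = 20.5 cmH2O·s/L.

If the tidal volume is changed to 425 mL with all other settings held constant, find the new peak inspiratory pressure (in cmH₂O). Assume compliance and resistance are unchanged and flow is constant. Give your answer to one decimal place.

Flow: 57 L/min ÷ 60 = 0.95 L/s.
PIP = Vt/C + R·V̇ + PEEP (constant-flow equation of motion).
Only the elastic term changes: ΔPIP = ΔVt / C = (425 − 510) / 69.9 = -1.216 cmH2O.
Original PIP = 510/69.9 + 20.5×0.95 + 7 = 33.771 cmH2O; new PIP = 33.771 + (-1.216) = 32.555 cmH2O.

32.6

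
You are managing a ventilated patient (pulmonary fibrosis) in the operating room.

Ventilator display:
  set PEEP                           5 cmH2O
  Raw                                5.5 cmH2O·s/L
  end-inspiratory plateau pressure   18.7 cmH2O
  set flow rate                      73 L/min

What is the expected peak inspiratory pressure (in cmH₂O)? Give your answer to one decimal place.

Flow: 73 L/min ÷ 60 = 1.2167 L/s.
PIP = Pplat + Raw × flow = 18.7 + 5.5 × 1.2167 = 18.7 + 6.692 = 25.392 cmH2O.

25.4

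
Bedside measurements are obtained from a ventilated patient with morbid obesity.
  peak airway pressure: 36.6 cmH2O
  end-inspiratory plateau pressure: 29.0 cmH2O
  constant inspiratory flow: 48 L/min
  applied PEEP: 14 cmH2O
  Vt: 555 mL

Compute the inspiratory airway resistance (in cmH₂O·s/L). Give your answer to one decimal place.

Flow: 48 L/min ÷ 60 = 0.8 L/s.
Raw = (PIP − Pplat) / flow = (36.6 − 29.0) / 0.8 = 7.6 / 0.8 = 9.5 cmH2O·s/L.

9.5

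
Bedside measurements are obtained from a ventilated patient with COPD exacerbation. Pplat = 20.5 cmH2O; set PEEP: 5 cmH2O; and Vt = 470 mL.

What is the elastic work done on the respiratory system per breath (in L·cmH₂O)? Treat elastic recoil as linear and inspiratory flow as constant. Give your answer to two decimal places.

Elastic work ≈ ½ × (Pplat − PEEP) × Vt = 0.5 × (20.5 − 5) × 0.470 L = 0.5 × 15.5 × 0.470 = 3.643 L·cmH2O.

3.64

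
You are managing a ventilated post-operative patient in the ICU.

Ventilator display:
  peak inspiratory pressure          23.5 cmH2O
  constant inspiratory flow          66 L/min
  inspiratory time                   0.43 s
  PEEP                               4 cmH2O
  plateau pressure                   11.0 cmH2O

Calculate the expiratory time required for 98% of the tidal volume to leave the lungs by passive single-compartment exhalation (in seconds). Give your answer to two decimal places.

3.00

Flow: 66 L/min ÷ 60 = 1.1 L/s.
Vt = flow × Ti = 1.1 L/s × 0.43 s × 1000 mL/L = 473.0 mL.
R = (PIP − Pplat)/V̇ = (23.5 − 11.0) / 1.1 = 12.5/1.1 = 11.364 cmH2O·s/L.
C = Vt/(Pplat − PEEP) = 473.0 / (11.0 − 4) = 473.0/7.0 = 67.571 mL/cmH2O.
τ = R × C = 11.364 × 0.06757 L/cmH2O = 0.7679 s.
t = −τ·ln(1 − 0.98) = −0.7679·ln(0.02) = 3.004 s.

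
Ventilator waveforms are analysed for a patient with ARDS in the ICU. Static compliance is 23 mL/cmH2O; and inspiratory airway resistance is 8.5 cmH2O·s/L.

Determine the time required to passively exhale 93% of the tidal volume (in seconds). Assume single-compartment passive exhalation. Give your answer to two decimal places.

0.52

τ = R × C = 8.5 × 23 mL/cmH2O = 8.5 × 0.023 L/cmH2O = 0.1955 s.
Exhaled fraction f = 1 − e^(−t/τ) → t = −τ·ln(1 − f) = −0.1955·ln(0.07) = 0.5199 s.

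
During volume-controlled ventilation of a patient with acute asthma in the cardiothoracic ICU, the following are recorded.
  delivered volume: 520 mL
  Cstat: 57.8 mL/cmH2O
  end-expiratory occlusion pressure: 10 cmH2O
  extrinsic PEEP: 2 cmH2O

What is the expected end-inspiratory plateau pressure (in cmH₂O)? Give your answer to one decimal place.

19.0

End-expiratory occlusion gives total PEEP = 10 cmH2O (intrinsic PEEP = 10 − 2 = 8). Use total PEEP for the elastic gradient.
Pplat = PEEPtotal + Vt / Cstat = 10 + 520 / 57.8 = 10 + 8.997 = 18.997 cmH2O.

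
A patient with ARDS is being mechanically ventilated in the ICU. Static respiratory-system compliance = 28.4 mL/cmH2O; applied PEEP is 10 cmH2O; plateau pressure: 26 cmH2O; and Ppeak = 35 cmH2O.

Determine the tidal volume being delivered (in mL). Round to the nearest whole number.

Vt = Cstat × (Pplat − PEEP) = 28.4 × (26 − 10) = 28.4 × 16.0 = 454.4 mL.

454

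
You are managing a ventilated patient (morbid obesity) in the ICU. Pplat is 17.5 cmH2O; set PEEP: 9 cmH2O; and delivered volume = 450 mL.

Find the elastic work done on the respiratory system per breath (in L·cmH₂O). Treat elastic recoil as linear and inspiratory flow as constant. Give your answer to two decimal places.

1.91

Elastic work ≈ ½ × (Pplat − PEEP) × Vt = 0.5 × (17.5 − 9) × 0.450 L = 0.5 × 8.5 × 0.450 = 1.913 L·cmH2O.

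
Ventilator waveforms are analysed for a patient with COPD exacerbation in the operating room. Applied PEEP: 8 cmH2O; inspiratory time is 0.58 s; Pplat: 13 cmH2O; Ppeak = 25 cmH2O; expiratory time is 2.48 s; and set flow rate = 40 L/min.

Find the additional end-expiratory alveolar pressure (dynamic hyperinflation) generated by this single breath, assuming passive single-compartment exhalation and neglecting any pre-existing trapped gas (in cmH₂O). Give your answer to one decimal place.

Flow: 40 L/min ÷ 60 = 0.6667 L/s.
Vt = flow × Ti = 0.6667 L/s × 0.58 s × 1000 mL/L = 386.69 mL.
R = (PIP − Pplat)/V̇ = (25 − 13) / 0.6667 = 12.0/0.6667 = 17.999 cmH2O·s/L.
C = Vt/(Pplat − PEEP) = 386.69 / (13 − 8) = 386.69/5.0 = 77.338 mL/cmH2O.
τ = R × C = 17.999 × 0.07734 L/cmH2O = 1.392 s.
Fraction remaining = e^(−Te/τ) = e^(−2.48/1.392) = 0.1684; trapped volume = 386.69 × 0.1684 = 65.119 mL.
Additional alveolar pressure from trapping ≈ V_trapped / C = 65.119 / 77.338 = 0.842 cmH2O.

0.8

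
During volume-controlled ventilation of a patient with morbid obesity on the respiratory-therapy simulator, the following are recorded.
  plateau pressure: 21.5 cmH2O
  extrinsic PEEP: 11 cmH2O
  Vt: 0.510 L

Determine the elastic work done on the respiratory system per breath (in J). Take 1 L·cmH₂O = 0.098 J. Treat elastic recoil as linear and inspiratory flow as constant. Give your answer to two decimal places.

Elastic work ≈ ½ × (Pplat − PEEP) × Vt = 0.5 × (21.5 − 11) × 0.510 L = 0.5 × 10.5 × 0.510 = 2.678 L·cmH2O.
× 0.098 J/(L·cmH2O) → 0.2624 J.

0.26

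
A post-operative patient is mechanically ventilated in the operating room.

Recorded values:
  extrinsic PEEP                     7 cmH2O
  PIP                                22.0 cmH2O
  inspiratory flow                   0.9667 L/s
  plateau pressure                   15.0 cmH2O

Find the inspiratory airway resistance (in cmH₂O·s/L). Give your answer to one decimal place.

7.2

Raw = (PIP − Pplat) / flow = (22.0 − 15.0) / 0.9667 = 7.0 / 0.9667 = 7.241 cmH2O·s/L.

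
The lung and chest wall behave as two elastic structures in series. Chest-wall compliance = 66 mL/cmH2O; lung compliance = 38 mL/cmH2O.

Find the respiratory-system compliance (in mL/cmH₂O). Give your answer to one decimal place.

24.1

Lung and chest wall are elastances in series: 1/Crs = 1/CL + 1/Ccw.
1/Crs = 1/38 + 1/66 = 0.04147.
Crs = 24.114 mL/cmH2O.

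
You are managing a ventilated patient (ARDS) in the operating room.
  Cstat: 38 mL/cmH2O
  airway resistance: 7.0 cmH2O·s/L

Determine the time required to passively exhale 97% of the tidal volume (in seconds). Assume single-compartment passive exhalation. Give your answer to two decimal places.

0.93

τ = R × C = 7.0 × 38 mL/cmH2O = 7.0 × 0.038 L/cmH2O = 0.266 s.
Exhaled fraction f = 1 − e^(−t/τ) → t = −τ·ln(1 − f) = −0.266·ln(0.03) = 0.9327 s.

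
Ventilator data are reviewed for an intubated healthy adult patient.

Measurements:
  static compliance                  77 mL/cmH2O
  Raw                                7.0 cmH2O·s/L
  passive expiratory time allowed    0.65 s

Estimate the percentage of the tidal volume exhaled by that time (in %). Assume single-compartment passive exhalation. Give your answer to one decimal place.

τ = R × C = 7.0 × 77 mL/cmH2O = 7.0 × 0.077 L/cmH2O = 0.539 s.
Passive exhalation: V(t)/V₀ = e^(−t/τ) = e^(−0.65/0.539) = 0.2994.
Fraction exhaled = 1 − 0.2994 = 0.7006 → 70.06%.

70.1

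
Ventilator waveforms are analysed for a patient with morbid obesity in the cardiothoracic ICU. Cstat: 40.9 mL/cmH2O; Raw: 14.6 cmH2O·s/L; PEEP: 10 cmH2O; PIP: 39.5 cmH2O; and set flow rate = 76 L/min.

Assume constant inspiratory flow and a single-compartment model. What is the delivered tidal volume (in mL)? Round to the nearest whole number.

Flow: 76 L/min ÷ 60 = 1.2667 L/s.
Equation of motion (constant flow): PIP = Vt/C + R·V̇ + PEEP.
Vt/C = PIP − R·V̇ − PEEP = 39.5 − 18.494 − 10 = 11.006 cmH2O.
Vt = C × 11.006 = 40.9 × 11.006 = 450.15 mL.

450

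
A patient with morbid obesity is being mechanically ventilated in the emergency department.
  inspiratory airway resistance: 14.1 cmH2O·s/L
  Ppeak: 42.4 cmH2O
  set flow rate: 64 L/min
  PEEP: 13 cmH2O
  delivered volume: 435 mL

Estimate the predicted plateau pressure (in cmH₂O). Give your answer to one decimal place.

Flow: 64 L/min ÷ 60 = 1.0667 L/s.
Pplat = PIP − Raw × flow = 42.4 − 14.1 × 1.0667 = 42.4 − 15.04 = 27.36 cmH2O.

27.4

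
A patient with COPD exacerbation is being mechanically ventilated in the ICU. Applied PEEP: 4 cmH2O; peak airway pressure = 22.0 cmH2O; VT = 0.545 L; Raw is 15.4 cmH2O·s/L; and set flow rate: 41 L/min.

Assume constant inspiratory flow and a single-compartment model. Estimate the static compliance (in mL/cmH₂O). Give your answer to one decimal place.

72.9

Flow: 41 L/min ÷ 60 = 0.6833 L/s.
Equation of motion (constant flow): PIP = Vt/C + R·V̇ + PEEP.
Vt/C = PIP − R·V̇ − PEEP = 22.0 − 15.4×0.6833 − 4 = 22.0 − 10.523 − 4 = 7.477 cmH2O.
C = Vt / 7.477 = 545 / 7.477 = 72.89 mL/cmH2O.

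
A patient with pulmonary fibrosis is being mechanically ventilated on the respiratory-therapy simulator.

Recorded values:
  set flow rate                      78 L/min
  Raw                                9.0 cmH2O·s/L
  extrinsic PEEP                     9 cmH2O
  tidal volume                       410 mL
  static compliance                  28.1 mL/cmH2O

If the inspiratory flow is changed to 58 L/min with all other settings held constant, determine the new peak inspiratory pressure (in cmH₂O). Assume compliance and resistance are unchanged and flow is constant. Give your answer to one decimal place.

32.3

Flow: 78 L/min ÷ 60 = 1.3 L/s.
New flow: 58 L/min ÷ 60 = 0.9667 L/s.
PIP = Vt/C + R·V̇ + PEEP (constant-flow equation of motion).
Only the resistive term changes: ΔPIP = R × ΔV̇ = 9.0 × (0.9667 − 1.3) = 9.0 × -0.3333 = -3.0 cmH2O.
Original PIP = 410/28.1 + 9.0×1.3 + 9 = 35.291 cmH2O; new PIP = 35.291 + (-3.0) = 32.291 cmH2O.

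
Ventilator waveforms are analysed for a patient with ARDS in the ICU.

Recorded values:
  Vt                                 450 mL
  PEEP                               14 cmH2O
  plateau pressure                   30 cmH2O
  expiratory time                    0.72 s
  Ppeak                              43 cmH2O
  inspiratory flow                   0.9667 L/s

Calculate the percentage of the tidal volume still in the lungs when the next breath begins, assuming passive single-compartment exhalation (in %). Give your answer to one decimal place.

R = (PIP − Pplat)/V̇ = (43 − 30) / 0.9667 = 13.0/0.9667 = 13.448 cmH2O·s/L.
C = Vt/(Pplat − PEEP) = 450.0 / (30 − 14) = 450.0/16.0 = 28.125 mL/cmH2O.
τ = R × C = 13.448 × 0.02813 L/cmH2O = 0.3783 s.
Fraction remaining at end-expiration = e^(−Te/τ) = e^(−0.72/0.3783) = 0.1491 → 14.91%.

14.9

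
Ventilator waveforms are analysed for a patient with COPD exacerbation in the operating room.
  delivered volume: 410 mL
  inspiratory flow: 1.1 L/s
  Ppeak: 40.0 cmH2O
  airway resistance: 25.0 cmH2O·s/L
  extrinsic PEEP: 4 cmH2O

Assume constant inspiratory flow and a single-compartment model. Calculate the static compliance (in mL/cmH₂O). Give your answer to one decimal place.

Equation of motion (constant flow): PIP = Vt/C + R·V̇ + PEEP.
Vt/C = PIP − R·V̇ − PEEP = 40.0 − 25.0×1.1 − 4 = 40.0 − 27.5 − 4 = 8.5 cmH2O.
C = Vt / 8.5 = 410 / 8.5 = 48.235 mL/cmH2O.

48.2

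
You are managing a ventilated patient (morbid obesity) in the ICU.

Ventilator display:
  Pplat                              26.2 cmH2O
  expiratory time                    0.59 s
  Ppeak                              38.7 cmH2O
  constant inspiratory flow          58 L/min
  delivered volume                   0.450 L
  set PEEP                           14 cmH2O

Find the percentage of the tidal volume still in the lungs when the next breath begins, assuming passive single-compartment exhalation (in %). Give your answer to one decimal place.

29.0

Flow: 58 L/min ÷ 60 = 0.9667 L/s.
R = (PIP − Pplat)/V̇ = (38.7 − 26.2) / 0.9667 = 12.5/0.9667 = 12.931 cmH2O·s/L.
C = Vt/(Pplat − PEEP) = 450.0 / (26.2 − 14) = 450.0/12.2 = 36.885 mL/cmH2O.
τ = R × C = 12.931 × 0.03689 L/cmH2O = 0.477 s.
Fraction remaining at end-expiration = e^(−Te/τ) = e^(−0.59/0.477) = 0.2903 → 29.03%.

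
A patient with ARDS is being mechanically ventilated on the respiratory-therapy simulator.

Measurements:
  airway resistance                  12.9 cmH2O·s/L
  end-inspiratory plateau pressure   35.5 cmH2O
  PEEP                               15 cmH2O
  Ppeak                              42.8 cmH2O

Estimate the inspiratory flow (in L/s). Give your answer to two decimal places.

0.57

flow = (PIP − Pplat) / Raw = 7.3 / 12.9 = 0.5659 L/s.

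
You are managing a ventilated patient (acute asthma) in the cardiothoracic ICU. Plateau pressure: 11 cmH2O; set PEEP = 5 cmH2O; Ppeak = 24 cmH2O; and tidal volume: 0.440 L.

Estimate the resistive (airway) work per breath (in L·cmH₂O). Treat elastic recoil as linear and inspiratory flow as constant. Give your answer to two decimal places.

5.72

With constant inspiratory flow the resistive pressure is constant at PIP − Pplat = 24 − 11 = 13.0 cmH2O, so resistive work = 13.0 × 0.440 = 5.72 L·cmH2O.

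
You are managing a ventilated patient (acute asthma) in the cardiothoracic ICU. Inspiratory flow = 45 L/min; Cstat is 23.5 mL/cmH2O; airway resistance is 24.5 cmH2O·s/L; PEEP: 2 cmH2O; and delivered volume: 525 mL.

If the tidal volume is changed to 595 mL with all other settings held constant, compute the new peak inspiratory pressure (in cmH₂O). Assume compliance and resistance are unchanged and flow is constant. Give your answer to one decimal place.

45.7

Flow: 45 L/min ÷ 60 = 0.75 L/s.
PIP = Vt/C + R·V̇ + PEEP (constant-flow equation of motion).
Only the elastic term changes: ΔPIP = ΔVt / C = (595 − 525) / 23.5 = 2.979 cmH2O.
Original PIP = 525/23.5 + 24.5×0.75 + 2 = 42.715 cmH2O; new PIP = 42.715 + (2.979) = 45.694 cmH2O.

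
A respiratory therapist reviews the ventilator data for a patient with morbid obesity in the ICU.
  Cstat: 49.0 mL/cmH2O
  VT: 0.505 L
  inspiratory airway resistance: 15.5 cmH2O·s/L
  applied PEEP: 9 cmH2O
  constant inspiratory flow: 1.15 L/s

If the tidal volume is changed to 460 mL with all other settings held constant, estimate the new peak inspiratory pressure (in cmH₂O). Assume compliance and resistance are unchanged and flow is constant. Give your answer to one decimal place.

PIP = Vt/C + R·V̇ + PEEP (constant-flow equation of motion).
Only the elastic term changes: ΔPIP = ΔVt / C = (460 − 505) / 49.0 = -0.9184 cmH2O.
Original PIP = 505/49.0 + 15.5×1.15 + 9 = 37.131 cmH2O; new PIP = 37.131 + (-0.9184) = 36.213 cmH2O.

36.2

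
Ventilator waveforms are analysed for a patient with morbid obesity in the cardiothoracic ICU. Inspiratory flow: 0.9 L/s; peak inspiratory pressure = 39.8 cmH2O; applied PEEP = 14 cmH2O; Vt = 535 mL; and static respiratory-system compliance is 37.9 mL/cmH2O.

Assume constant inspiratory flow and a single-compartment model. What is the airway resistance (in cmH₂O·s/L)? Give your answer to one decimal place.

Equation of motion (constant flow): PIP = Vt/C + R·V̇ + PEEP.
R·V̇ = PIP − Vt/C − PEEP = 39.8 − 535/37.9 − 14 = 39.8 − 14.116 − 14 = 11.684 cmH2O.
R = 11.684 / 0.9 = 12.982 cmH2O·s/L.

13.0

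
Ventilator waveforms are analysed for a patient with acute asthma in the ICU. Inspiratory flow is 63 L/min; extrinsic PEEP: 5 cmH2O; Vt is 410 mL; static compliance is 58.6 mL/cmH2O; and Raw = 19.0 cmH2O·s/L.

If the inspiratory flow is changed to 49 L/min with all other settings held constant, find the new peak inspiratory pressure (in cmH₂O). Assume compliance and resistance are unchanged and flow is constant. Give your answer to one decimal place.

Flow: 63 L/min ÷ 60 = 1.05 L/s.
New flow: 49 L/min ÷ 60 = 0.8167 L/s.
PIP = Vt/C + R·V̇ + PEEP (constant-flow equation of motion).
Only the resistive term changes: ΔPIP = R × ΔV̇ = 19.0 × (0.8167 − 1.05) = 19.0 × -0.2333 = -4.433 cmH2O.
Original PIP = 410/58.6 + 19.0×1.05 + 5 = 31.947 cmH2O; new PIP = 31.947 + (-4.433) = 27.514 cmH2O.

27.5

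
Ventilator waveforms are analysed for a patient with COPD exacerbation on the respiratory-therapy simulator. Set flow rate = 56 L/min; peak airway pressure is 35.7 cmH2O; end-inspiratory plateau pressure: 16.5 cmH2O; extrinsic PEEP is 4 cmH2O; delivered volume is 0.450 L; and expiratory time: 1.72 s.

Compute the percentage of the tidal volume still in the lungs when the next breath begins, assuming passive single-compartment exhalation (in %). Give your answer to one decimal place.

Flow: 56 L/min ÷ 60 = 0.9333 L/s.
R = (PIP − Pplat)/V̇ = (35.7 − 16.5) / 0.9333 = 19.2/0.9333 = 20.572 cmH2O·s/L.
C = Vt/(Pplat − PEEP) = 450.0 / (16.5 − 4) = 450.0/12.5 = 36.0 mL/cmH2O.
τ = R × C = 20.572 × 0.036 L/cmH2O = 0.7406 s.
Fraction remaining at end-expiration = e^(−Te/τ) = e^(−1.72/0.7406) = 0.09803 → 9.803%.

9.8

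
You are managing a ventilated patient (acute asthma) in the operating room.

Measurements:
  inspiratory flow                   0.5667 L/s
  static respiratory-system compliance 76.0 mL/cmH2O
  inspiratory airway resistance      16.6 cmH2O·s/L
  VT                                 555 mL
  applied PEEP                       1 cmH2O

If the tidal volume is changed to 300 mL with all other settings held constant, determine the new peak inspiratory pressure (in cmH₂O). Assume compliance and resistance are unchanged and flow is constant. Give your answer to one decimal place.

14.4

PIP = Vt/C + R·V̇ + PEEP (constant-flow equation of motion).
Only the elastic term changes: ΔPIP = ΔVt / C = (300 − 555) / 76.0 = -3.355 cmH2O.
Original PIP = 555/76.0 + 16.6×0.5667 + 1 = 17.71 cmH2O; new PIP = 17.71 + (-3.355) = 14.355 cmH2O.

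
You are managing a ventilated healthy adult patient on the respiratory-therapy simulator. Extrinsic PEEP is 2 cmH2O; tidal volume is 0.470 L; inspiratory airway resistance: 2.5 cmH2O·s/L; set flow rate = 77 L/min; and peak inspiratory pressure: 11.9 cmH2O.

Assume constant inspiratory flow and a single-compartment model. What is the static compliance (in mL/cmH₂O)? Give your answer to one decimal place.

Flow: 77 L/min ÷ 60 = 1.2833 L/s.
Equation of motion (constant flow): PIP = Vt/C + R·V̇ + PEEP.
Vt/C = PIP − R·V̇ − PEEP = 11.9 − 2.5×1.2833 − 2 = 11.9 − 3.208 − 2 = 6.692 cmH2O.
C = Vt / 6.692 = 470 / 6.692 = 70.233 mL/cmH2O.

70.2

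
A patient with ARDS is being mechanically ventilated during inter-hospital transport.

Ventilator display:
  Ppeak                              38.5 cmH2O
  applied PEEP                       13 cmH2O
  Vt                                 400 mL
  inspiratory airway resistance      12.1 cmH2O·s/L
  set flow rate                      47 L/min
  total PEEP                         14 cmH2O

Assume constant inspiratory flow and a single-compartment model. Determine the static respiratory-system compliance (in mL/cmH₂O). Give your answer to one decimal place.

26.6

Flow: 47 L/min ÷ 60 = 0.7833 L/s.
Total PEEP = 14 cmH2O (set 13 + intrinsic 1); this is the baseline alveolar pressure.
Equation of motion (constant flow): PIP = Vt/C + R·V̇ + PEEP.
Vt/C = PIP − R·V̇ − PEEP = 38.5 − 12.1×0.7833 − 14 = 38.5 − 9.478 − 14 = 15.022 cmH2O.
C = Vt / 15.022 = 400 / 15.022 = 26.628 mL/cmH2O.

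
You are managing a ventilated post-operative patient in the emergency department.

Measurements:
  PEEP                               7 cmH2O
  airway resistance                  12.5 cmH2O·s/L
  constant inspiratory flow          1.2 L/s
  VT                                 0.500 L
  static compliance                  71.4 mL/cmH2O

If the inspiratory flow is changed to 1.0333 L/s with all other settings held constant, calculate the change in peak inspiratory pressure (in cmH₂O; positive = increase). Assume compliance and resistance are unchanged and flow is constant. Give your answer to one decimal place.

PIP = Vt/C + R·V̇ + PEEP (constant-flow equation of motion).
Only the resistive term changes: ΔPIP = R × ΔV̇ = 12.5 × (1.0333 − 1.2) = 12.5 × -0.1667 = -2.084 cmH2O.

-2.1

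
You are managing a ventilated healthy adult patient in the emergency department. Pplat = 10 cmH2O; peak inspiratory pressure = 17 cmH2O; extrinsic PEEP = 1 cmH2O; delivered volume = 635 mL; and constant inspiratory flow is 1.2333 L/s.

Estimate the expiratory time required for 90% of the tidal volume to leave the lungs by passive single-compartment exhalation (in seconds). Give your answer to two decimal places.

0.92

R = (PIP − Pplat)/V̇ = (17 − 10) / 1.2333 = 7.0/1.2333 = 5.676 cmH2O·s/L.
C = Vt/(Pplat − PEEP) = 635.0 / (10 − 1) = 635.0/9.0 = 70.556 mL/cmH2O.
τ = R × C = 5.676 × 0.07056 L/cmH2O = 0.4005 s.
t = −τ·ln(1 − 0.90) = −0.4005·ln(0.1) = 0.9222 s.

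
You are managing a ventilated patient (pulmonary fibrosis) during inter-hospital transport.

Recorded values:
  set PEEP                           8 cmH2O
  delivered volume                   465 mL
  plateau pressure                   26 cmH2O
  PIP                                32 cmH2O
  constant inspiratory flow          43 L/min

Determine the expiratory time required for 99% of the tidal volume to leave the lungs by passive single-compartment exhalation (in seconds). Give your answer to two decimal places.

Flow: 43 L/min ÷ 60 = 0.7167 L/s.
R = (PIP − Pplat)/V̇ = (32 − 26) / 0.7167 = 6.0/0.7167 = 8.372 cmH2O·s/L.
C = Vt/(Pplat − PEEP) = 465.0 / (26 − 8) = 465.0/18.0 = 25.833 mL/cmH2O.
τ = R × C = 8.372 × 0.02583 L/cmH2O = 0.2162 s.
t = −τ·ln(1 − 0.99) = −0.2162·ln(0.01) = 0.9956 s.

1.00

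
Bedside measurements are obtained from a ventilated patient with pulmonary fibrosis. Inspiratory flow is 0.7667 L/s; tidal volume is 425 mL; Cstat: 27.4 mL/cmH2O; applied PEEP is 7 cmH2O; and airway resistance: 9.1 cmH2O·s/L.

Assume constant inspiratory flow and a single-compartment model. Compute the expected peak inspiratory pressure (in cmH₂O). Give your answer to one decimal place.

Equation of motion (constant flow): PIP = Vt/C + R·V̇ + PEEP.
PIP = 425/27.4 + 9.1×0.7667 + 7 = 15.511 + 6.977 + 7 = 29.488 cmH2O.

29.5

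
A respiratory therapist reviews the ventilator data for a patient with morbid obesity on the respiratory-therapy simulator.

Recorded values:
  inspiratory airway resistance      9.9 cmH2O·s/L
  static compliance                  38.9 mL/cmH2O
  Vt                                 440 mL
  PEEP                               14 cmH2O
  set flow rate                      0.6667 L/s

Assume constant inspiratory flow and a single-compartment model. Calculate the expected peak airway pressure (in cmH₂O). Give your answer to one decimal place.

Equation of motion (constant flow): PIP = Vt/C + R·V̇ + PEEP.
PIP = 440/38.9 + 9.9×0.6667 + 14 = 11.311 + 6.6 + 14 = 31.911 cmH2O.

31.9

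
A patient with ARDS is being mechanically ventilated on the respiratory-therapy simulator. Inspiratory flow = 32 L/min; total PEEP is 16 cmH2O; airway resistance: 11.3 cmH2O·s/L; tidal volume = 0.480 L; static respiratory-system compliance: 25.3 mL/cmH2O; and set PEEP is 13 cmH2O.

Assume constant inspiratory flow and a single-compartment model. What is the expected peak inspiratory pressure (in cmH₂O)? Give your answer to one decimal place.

41.0

Flow: 32 L/min ÷ 60 = 0.5333 L/s.
Total PEEP = 16 cmH2O (set 13 + intrinsic 3); this is the baseline alveolar pressure.
Equation of motion (constant flow): PIP = Vt/C + R·V̇ + PEEP.
PIP = 480/25.3 + 11.3×0.5333 + 16 = 18.972 + 6.026 + 16 = 40.998 cmH2O.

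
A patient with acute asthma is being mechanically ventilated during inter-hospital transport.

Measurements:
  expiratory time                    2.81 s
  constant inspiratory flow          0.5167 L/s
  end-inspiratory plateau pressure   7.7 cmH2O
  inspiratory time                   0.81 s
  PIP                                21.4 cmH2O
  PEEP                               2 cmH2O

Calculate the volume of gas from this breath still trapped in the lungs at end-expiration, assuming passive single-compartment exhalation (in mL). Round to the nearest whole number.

Vt = flow × Ti = 0.5167 L/s × 0.81 s × 1000 mL/L = 418.53 mL.
R = (PIP − Pplat)/V̇ = (21.4 − 7.7) / 0.5167 = 13.7/0.5167 = 26.514 cmH2O·s/L.
C = Vt/(Pplat − PEEP) = 418.53 / (7.7 − 2) = 418.53/5.7 = 73.426 mL/cmH2O.
τ = R × C = 26.514 × 0.07343 L/cmH2O = 1.947 s.
Fraction remaining = e^(−Te/τ) = e^(−2.81/1.947) = 0.2362.
Trapped volume = 418.53 × 0.2362 = 98.857 mL.

99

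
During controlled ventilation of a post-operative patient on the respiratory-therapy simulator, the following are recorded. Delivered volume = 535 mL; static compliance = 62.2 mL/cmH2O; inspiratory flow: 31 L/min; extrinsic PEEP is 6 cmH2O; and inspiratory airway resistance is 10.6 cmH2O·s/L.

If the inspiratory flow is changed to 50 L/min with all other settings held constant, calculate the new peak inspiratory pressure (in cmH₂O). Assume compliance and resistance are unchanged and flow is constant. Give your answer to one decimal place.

23.4

Flow: 31 L/min ÷ 60 = 0.5167 L/s.
New flow: 50 L/min ÷ 60 = 0.8333 L/s.
PIP = Vt/C + R·V̇ + PEEP (constant-flow equation of motion).
Only the resistive term changes: ΔPIP = R × ΔV̇ = 10.6 × (0.8333 − 0.5167) = 10.6 × 0.3166 = 3.356 cmH2O.
Original PIP = 535/62.2 + 10.6×0.5167 + 6 = 20.078 cmH2O; new PIP = 20.078 + (3.356) = 23.434 cmH2O.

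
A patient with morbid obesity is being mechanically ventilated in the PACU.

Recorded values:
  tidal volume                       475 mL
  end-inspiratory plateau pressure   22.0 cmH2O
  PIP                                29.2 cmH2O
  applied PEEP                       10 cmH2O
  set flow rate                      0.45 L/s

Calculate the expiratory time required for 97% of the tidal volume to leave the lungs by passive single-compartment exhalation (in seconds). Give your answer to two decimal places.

R = (PIP − Pplat)/V̇ = (29.2 − 22.0) / 0.45 = 7.2/0.45 = 16.0 cmH2O·s/L.
C = Vt/(Pplat − PEEP) = 475.0 / (22.0 − 10) = 475.0/12.0 = 39.583 mL/cmH2O.
τ = R × C = 16.0 × 0.03958 L/cmH2O = 0.6333 s.
t = −τ·ln(1 − 0.97) = −0.6333·ln(0.03) = 2.221 s.

2.22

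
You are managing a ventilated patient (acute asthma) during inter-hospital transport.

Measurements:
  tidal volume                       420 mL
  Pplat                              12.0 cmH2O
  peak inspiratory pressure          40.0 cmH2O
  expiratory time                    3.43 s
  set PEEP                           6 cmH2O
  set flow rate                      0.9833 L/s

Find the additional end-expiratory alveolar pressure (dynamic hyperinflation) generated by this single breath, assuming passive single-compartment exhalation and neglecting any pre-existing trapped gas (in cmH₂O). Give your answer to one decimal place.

R = (PIP − Pplat)/V̇ = (40.0 − 12.0) / 0.9833 = 28.0/0.9833 = 28.476 cmH2O·s/L.
C = Vt/(Pplat − PEEP) = 420.0 / (12.0 − 6) = 420.0/6.0 = 70.0 mL/cmH2O.
τ = R × C = 28.476 × 0.07 L/cmH2O = 1.993 s.
Fraction remaining = e^(−Te/τ) = e^(−3.43/1.993) = 0.1789; trapped volume = 420.0 × 0.1789 = 75.138 mL.
Additional alveolar pressure from trapping ≈ V_trapped / C = 75.138 / 70.0 = 1.073 cmH2O.

1.1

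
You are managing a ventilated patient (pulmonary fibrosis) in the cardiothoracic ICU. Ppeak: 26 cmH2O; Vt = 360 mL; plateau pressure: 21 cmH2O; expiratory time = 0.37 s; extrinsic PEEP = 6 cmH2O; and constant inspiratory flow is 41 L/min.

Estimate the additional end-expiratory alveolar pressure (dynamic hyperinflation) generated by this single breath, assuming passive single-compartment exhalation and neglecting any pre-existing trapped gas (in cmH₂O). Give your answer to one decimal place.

Flow: 41 L/min ÷ 60 = 0.6833 L/s.
R = (PIP − Pplat)/V̇ = (26 − 21) / 0.6833 = 5.0/0.6833 = 7.317 cmH2O·s/L.
C = Vt/(Pplat − PEEP) = 360.0 / (21 − 6) = 360.0/15.0 = 24.0 mL/cmH2O.
τ = R × C = 7.317 × 0.024 L/cmH2O = 0.1756 s.
Fraction remaining = e^(−Te/τ) = e^(−0.37/0.1756) = 0.1216; trapped volume = 360.0 × 0.1216 = 43.776 mL.
Additional alveolar pressure from trapping ≈ V_trapped / C = 43.776 / 24.0 = 1.824 cmH2O.

1.8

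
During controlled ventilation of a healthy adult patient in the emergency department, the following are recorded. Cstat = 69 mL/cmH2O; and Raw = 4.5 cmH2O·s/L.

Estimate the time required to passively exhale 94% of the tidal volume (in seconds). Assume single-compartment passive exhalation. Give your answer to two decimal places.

0.87

τ = R × C = 4.5 × 69 mL/cmH2O = 4.5 × 0.069 L/cmH2O = 0.3105 s.
Exhaled fraction f = 1 − e^(−t/τ) → t = −τ·ln(1 − f) = −0.3105·ln(0.06) = 0.8736 s.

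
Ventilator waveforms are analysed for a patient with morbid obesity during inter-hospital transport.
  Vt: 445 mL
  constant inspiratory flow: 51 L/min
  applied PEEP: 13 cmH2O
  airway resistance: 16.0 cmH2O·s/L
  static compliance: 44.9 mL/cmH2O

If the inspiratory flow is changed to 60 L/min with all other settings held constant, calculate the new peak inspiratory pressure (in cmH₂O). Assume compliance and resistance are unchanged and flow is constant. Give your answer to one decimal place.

Flow: 51 L/min ÷ 60 = 0.85 L/s.
New flow: 60 L/min ÷ 60 = 1 L/s.
PIP = Vt/C + R·V̇ + PEEP (constant-flow equation of motion).
Only the resistive term changes: ΔPIP = R × ΔV̇ = 16.0 × (1 − 0.85) = 16.0 × 0.15 = 2.4 cmH2O.
Original PIP = 445/44.9 + 16.0×0.85 + 13 = 36.511 cmH2O; new PIP = 36.511 + (2.4) = 38.911 cmH2O.

38.9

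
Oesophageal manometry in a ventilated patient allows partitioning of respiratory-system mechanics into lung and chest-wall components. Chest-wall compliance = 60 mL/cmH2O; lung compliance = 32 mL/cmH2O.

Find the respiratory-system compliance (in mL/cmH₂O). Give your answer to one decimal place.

Lung and chest wall are elastances in series: 1/Crs = 1/CL + 1/Ccw.
1/Crs = 1/32 + 1/60 = 0.04792.
Crs = 20.868 mL/cmH2O.

20.9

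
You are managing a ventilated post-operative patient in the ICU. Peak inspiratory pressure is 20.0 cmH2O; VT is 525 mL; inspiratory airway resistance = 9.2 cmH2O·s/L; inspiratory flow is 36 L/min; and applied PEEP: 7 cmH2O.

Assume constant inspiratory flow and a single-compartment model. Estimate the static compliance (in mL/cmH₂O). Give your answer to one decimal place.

70.2

Flow: 36 L/min ÷ 60 = 0.6 L/s.
Equation of motion (constant flow): PIP = Vt/C + R·V̇ + PEEP.
Vt/C = PIP − R·V̇ − PEEP = 20.0 − 9.2×0.6 − 7 = 20.0 − 5.52 − 7 = 7.48 cmH2O.
C = Vt / 7.48 = 525 / 7.48 = 70.187 mL/cmH2O.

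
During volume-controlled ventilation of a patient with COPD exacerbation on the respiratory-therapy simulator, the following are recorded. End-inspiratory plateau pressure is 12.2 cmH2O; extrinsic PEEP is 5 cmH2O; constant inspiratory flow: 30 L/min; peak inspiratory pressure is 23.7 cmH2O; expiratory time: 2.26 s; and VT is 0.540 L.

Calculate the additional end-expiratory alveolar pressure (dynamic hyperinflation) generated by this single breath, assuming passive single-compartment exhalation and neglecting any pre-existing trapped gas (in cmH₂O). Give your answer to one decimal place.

Flow: 30 L/min ÷ 60 = 0.5 L/s.
R = (PIP − Pplat)/V̇ = (23.7 − 12.2) / 0.5 = 11.5/0.5 = 23.0 cmH2O·s/L.
C = Vt/(Pplat − PEEP) = 540.0 / (12.2 − 5) = 540.0/7.2 = 75.0 mL/cmH2O.
τ = R × C = 23.0 × 0.075 L/cmH2O = 1.725 s.
Fraction remaining = e^(−Te/τ) = e^(−2.26/1.725) = 0.2698; trapped volume = 540.0 × 0.2698 = 145.69 mL.
Additional alveolar pressure from trapping ≈ V_trapped / C = 145.69 / 75.0 = 1.943 cmH2O.

1.9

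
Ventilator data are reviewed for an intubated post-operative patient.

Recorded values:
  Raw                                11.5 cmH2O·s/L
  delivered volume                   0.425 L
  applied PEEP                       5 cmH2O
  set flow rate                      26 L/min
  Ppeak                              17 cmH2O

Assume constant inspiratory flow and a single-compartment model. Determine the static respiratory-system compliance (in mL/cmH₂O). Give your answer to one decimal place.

60.6

Flow: 26 L/min ÷ 60 = 0.4333 L/s.
Equation of motion (constant flow): PIP = Vt/C + R·V̇ + PEEP.
Vt/C = PIP − R·V̇ − PEEP = 17 − 11.5×0.4333 − 5 = 17 − 4.983 − 5 = 7.017 cmH2O.
C = Vt / 7.017 = 425 / 7.017 = 60.567 mL/cmH2O.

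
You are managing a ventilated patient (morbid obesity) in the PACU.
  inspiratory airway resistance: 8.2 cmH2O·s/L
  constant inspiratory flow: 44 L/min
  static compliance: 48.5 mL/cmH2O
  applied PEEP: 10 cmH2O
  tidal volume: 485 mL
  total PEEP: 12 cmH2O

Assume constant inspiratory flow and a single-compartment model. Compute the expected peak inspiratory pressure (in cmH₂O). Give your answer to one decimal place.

28.0

Flow: 44 L/min ÷ 60 = 0.7333 L/s.
Total PEEP = 12 cmH2O (set 10 + intrinsic 2); this is the baseline alveolar pressure.
Equation of motion (constant flow): PIP = Vt/C + R·V̇ + PEEP.
PIP = 485/48.5 + 8.2×0.7333 + 12 = 10.0 + 6.013 + 12 = 28.013 cmH2O.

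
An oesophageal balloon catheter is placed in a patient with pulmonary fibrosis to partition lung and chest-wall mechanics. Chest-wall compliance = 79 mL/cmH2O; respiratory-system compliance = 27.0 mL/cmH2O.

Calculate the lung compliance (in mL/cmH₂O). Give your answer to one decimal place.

41.0

1/CL = 1/Crs − 1/Ccw.
1/CL = 1/27.0 − 1/79 = 0.02438.
CL = 41.017 mL/cmH2O.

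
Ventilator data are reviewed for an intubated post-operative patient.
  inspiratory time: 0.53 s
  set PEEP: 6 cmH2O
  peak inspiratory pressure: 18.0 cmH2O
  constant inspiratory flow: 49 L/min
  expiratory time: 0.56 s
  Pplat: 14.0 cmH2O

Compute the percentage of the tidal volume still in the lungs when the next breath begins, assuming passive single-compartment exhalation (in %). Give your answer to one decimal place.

12.1

Flow: 49 L/min ÷ 60 = 0.8167 L/s.
Vt = flow × Ti = 0.8167 L/s × 0.53 s × 1000 mL/L = 432.85 mL.
R = (PIP − Pplat)/V̇ = (18.0 − 14.0) / 0.8167 = 4.0/0.8167 = 4.898 cmH2O·s/L.
C = Vt/(Pplat − PEEP) = 432.85 / (14.0 − 6) = 432.85/8.0 = 54.106 mL/cmH2O.
τ = R × C = 4.898 × 0.05411 L/cmH2O = 0.265 s.
Fraction remaining at end-expiration = e^(−Te/τ) = e^(−0.56/0.265) = 0.1208 → 12.08%.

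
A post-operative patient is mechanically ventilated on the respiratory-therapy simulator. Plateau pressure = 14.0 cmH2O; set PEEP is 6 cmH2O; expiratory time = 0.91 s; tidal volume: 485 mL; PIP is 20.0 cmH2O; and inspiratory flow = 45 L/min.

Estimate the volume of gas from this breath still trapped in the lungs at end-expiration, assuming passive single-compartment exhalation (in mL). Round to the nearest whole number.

74

Flow: 45 L/min ÷ 60 = 0.75 L/s.
R = (PIP − Pplat)/V̇ = (20.0 − 14.0) / 0.75 = 6.0/0.75 = 8.0 cmH2O·s/L.
C = Vt/(Pplat − PEEP) = 485.0 / (14.0 − 6) = 485.0/8.0 = 60.625 mL/cmH2O.
τ = R × C = 8.0 × 0.06063 L/cmH2O = 0.485 s.
Fraction remaining = e^(−Te/τ) = e^(−0.91/0.485) = 0.1532.
Trapped volume = 485.0 × 0.1532 = 74.302 mL.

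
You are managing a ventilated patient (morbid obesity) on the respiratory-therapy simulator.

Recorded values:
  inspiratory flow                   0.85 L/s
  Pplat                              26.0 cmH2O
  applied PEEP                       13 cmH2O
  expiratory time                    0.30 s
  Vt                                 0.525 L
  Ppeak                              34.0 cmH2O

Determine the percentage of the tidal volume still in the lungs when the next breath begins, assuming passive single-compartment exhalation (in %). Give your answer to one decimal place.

R = (PIP − Pplat)/V̇ = (34.0 − 26.0) / 0.85 = 8.0/0.85 = 9.412 cmH2O·s/L.
C = Vt/(Pplat − PEEP) = 525.0 / (26.0 − 13) = 525.0/13.0 = 40.385 mL/cmH2O.
τ = R × C = 9.412 × 0.04039 L/cmH2O = 0.3802 s.
Fraction remaining at end-expiration = e^(−Te/τ) = e^(−0.30/0.3802) = 0.4543 → 45.43%.

45.4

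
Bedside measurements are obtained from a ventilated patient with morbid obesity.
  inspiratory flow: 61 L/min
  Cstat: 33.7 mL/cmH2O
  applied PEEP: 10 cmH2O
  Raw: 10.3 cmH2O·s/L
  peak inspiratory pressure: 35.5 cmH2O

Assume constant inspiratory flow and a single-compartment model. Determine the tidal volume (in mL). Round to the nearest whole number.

Flow: 61 L/min ÷ 60 = 1.0167 L/s.
Equation of motion (constant flow): PIP = Vt/C + R·V̇ + PEEP.
Vt/C = PIP − R·V̇ − PEEP = 35.5 − 10.472 − 10 = 15.028 cmH2O.
Vt = C × 15.028 = 33.7 × 15.028 = 506.44 mL.

506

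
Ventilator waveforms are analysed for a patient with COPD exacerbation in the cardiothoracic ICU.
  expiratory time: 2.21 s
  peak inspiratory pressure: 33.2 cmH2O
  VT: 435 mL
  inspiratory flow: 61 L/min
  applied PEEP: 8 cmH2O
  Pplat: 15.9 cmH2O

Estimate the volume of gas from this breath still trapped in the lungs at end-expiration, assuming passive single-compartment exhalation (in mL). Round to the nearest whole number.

41

Flow: 61 L/min ÷ 60 = 1.0167 L/s.
R = (PIP − Pplat)/V̇ = (33.2 − 15.9) / 1.0167 = 17.3/1.0167 = 17.016 cmH2O·s/L.
C = Vt/(Pplat − PEEP) = 435.0 / (15.9 − 8) = 435.0/7.9 = 55.063 mL/cmH2O.
τ = R × C = 17.016 × 0.05506 L/cmH2O = 0.9369 s.
Fraction remaining = e^(−Te/τ) = e^(−2.21/0.9369) = 0.09453.
Trapped volume = 435.0 × 0.09453 = 41.121 mL.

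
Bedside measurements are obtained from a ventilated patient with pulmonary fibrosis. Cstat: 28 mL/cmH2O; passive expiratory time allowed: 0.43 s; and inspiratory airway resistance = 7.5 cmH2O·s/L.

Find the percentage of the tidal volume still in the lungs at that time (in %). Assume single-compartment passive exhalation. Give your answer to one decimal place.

12.9

τ = R × C = 7.5 × 28 mL/cmH2O = 7.5 × 0.028 L/cmH2O = 0.21 s.
Passive exhalation: V(t)/V₀ = e^(−t/τ) = e^(−0.43/0.21) = 0.129.
Fraction remaining = 0.129 → 12.9%.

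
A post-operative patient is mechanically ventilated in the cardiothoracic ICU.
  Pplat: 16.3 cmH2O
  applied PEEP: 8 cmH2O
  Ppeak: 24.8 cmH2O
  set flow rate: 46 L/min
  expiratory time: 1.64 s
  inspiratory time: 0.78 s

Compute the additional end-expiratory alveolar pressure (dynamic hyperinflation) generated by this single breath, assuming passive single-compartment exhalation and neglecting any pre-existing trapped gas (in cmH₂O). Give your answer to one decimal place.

Flow: 46 L/min ÷ 60 = 0.7667 L/s.
Vt = flow × Ti = 0.7667 L/s × 0.78 s × 1000 mL/L = 598.03 mL.
R = (PIP − Pplat)/V̇ = (24.8 − 16.3) / 0.7667 = 8.5/0.7667 = 11.086 cmH2O·s/L.
C = Vt/(Pplat − PEEP) = 598.03 / (16.3 − 8) = 598.03/8.3 = 72.052 mL/cmH2O.
τ = R × C = 11.086 × 0.07205 L/cmH2O = 0.7987 s.
Fraction remaining = e^(−Te/τ) = e^(−1.64/0.7987) = 0.1283; trapped volume = 598.03 × 0.1283 = 76.727 mL.
Additional alveolar pressure from trapping ≈ V_trapped / C = 76.727 / 72.052 = 1.065 cmH2O.

1.1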